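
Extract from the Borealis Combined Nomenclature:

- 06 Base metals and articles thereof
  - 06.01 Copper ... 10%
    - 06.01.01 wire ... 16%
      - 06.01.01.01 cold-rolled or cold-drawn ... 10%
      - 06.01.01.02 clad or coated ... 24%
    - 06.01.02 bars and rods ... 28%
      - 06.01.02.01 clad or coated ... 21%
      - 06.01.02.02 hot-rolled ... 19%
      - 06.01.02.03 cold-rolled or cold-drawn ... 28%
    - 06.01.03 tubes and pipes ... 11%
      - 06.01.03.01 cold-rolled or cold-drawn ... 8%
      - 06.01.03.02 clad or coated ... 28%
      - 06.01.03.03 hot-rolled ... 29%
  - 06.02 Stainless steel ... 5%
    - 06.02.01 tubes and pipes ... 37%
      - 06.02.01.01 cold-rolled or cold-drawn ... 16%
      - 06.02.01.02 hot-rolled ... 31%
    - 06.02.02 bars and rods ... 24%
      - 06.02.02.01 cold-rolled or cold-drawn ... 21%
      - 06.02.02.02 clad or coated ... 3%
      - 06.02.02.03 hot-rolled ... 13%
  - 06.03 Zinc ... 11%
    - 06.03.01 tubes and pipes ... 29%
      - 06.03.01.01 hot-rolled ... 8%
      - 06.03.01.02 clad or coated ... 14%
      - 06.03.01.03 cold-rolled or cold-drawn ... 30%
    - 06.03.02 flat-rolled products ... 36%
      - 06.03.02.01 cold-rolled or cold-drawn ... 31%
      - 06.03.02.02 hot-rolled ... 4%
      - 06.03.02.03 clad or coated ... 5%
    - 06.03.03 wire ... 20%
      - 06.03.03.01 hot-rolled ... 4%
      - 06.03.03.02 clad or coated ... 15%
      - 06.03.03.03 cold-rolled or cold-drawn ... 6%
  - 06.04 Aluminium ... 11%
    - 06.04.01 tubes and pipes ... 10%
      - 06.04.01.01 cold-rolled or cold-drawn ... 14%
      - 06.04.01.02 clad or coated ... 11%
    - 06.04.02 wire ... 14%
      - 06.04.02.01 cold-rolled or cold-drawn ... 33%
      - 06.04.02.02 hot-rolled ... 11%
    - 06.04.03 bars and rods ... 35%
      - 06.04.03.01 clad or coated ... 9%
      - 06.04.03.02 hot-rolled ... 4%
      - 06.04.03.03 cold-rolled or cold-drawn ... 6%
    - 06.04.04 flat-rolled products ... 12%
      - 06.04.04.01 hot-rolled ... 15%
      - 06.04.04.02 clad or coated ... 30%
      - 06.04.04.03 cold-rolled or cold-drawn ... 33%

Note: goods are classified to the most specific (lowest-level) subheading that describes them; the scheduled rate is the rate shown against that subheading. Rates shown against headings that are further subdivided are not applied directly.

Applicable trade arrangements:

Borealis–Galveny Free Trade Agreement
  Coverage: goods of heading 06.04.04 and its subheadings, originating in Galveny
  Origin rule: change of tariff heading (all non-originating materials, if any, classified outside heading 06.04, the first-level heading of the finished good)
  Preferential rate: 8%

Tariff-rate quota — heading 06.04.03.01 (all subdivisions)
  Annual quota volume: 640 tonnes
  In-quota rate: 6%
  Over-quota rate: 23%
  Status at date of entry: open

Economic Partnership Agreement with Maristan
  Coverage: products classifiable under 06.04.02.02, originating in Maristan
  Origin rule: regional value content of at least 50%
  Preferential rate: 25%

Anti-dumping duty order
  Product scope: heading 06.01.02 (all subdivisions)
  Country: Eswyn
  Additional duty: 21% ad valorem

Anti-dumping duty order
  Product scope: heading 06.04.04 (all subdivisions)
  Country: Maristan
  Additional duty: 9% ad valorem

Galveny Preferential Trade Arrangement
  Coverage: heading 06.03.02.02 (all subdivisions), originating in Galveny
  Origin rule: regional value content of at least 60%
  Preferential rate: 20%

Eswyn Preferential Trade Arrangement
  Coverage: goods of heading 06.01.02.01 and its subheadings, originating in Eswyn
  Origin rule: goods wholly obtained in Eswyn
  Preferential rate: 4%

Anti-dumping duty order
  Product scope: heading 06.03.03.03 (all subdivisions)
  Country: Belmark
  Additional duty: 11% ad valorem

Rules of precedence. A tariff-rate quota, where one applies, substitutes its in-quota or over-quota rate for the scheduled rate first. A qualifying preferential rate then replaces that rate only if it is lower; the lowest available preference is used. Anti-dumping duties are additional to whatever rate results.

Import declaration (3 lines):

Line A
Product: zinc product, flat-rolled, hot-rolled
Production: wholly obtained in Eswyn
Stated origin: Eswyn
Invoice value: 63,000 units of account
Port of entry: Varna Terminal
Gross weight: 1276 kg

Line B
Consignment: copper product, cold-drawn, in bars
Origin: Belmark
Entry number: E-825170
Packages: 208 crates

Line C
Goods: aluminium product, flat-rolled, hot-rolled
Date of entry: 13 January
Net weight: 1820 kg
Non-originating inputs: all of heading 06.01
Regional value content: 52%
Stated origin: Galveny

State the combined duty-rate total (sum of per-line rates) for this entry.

Line A: zinc → 06.03; flat-rolled → 06.03.02; hot-rolled → 06.03.02.02. Scheduled 4%. Eswyn agreement on 06.01.02.01: 06.03.02.02 not covered. → 4%.
Line B: copper → 06.01; in bars → 06.01.02; cold-drawn → 06.01.02.03. Scheduled 28%. No special measure applies. → 28%.
Line C: aluminium → 06.04; flat-rolled → 06.04.04; hot-rolled → 06.04.04.01. Scheduled 15%. Galveny agreement on 06.04.04: CTH met → 8% available; Galveny agreement on 06.03.02.02: 06.04.04.01 not covered; preferential 8%. → 8%.
Sum: 4% + 28% + 8% = 40%.

40%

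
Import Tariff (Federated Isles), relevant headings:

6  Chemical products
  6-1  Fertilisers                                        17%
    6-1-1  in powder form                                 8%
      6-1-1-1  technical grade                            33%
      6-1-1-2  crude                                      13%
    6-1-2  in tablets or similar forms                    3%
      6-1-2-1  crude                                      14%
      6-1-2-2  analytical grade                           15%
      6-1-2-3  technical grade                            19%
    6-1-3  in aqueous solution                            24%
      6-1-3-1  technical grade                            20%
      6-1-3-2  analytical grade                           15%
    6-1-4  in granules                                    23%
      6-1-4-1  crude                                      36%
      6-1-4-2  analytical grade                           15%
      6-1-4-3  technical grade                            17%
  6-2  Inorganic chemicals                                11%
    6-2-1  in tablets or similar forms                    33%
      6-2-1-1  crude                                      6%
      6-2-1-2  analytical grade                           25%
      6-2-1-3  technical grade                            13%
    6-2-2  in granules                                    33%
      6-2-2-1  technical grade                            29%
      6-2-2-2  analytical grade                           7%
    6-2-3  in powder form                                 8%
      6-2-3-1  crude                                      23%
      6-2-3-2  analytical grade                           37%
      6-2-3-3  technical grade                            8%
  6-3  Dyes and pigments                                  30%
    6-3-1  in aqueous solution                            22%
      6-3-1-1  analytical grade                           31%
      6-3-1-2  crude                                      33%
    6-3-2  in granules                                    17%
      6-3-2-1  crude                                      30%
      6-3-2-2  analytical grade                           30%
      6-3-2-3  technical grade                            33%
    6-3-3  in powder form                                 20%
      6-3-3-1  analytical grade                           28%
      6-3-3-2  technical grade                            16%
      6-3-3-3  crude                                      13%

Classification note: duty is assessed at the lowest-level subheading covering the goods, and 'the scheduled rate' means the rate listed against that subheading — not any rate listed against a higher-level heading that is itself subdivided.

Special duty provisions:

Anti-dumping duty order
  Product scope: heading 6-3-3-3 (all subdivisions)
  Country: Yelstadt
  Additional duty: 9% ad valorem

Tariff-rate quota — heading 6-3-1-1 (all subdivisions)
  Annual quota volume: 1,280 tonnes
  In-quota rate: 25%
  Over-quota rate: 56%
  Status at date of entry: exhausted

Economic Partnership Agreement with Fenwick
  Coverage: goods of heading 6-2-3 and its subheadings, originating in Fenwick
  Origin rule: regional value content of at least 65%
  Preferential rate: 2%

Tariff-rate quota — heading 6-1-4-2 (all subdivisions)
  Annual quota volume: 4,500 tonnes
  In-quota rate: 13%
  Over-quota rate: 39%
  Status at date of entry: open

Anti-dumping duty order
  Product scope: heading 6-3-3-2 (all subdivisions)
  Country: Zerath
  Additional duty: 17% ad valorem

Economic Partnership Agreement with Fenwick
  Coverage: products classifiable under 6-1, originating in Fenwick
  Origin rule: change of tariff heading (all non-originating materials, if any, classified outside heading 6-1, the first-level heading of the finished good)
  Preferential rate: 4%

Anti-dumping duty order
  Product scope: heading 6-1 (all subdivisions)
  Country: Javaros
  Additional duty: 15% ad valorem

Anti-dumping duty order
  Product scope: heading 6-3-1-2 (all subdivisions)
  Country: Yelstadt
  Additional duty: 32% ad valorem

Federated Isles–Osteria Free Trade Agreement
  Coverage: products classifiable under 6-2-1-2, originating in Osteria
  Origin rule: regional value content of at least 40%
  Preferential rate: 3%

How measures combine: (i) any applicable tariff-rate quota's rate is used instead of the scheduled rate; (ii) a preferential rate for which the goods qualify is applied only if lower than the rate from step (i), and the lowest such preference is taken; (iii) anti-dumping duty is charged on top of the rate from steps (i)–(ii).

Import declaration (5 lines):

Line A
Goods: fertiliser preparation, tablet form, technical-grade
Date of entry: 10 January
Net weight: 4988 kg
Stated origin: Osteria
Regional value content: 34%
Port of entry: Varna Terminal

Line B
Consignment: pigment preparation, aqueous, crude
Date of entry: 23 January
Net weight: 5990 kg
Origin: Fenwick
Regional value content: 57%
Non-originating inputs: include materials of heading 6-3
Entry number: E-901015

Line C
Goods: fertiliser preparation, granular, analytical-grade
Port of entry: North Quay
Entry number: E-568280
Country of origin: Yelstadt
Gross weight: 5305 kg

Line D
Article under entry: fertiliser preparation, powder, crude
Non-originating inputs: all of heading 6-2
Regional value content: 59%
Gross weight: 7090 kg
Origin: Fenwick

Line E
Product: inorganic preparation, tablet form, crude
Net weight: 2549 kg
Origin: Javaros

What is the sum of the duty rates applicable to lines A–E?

75%

Line A: fertiliser → 6-1; tablet form → 6-1-2; technical-grade → 6-1-2-3. Scheduled 19%. Osteria agreement on 6-2-1-2: 6-1-2-3 not covered. → 19%.
Line B: pigment → 6-3; aqueous → 6-3-1; crude → 6-3-1-2. Scheduled 33%. Fenwick agreement on 6-2-3: 6-3-1-2 not covered; Fenwick agreement on 6-1: 6-3-1-2 not covered. → 33%.
Line C: fertiliser → 6-1; granular → 6-1-4; analytical-grade → 6-1-4-2. Scheduled 15%. quota on 6-1-4-2 open → in-quota 13%. → 13%.
Line D: fertiliser → 6-1; powder → 6-1-1; crude → 6-1-1-2. Scheduled 13%. Fenwick agreement on 6-2-3: 6-1-1-2 not covered; Fenwick agreement on 6-1: CTH met → 4% available; preferential 4%. → 4%.
Line E: inorganic → 6-2; tablet form → 6-2-1; crude → 6-2-1-1. Scheduled 6%. No special measure applies. → 6%.
Sum: 19% + 33% + 13% + 4% + 6% = 75%.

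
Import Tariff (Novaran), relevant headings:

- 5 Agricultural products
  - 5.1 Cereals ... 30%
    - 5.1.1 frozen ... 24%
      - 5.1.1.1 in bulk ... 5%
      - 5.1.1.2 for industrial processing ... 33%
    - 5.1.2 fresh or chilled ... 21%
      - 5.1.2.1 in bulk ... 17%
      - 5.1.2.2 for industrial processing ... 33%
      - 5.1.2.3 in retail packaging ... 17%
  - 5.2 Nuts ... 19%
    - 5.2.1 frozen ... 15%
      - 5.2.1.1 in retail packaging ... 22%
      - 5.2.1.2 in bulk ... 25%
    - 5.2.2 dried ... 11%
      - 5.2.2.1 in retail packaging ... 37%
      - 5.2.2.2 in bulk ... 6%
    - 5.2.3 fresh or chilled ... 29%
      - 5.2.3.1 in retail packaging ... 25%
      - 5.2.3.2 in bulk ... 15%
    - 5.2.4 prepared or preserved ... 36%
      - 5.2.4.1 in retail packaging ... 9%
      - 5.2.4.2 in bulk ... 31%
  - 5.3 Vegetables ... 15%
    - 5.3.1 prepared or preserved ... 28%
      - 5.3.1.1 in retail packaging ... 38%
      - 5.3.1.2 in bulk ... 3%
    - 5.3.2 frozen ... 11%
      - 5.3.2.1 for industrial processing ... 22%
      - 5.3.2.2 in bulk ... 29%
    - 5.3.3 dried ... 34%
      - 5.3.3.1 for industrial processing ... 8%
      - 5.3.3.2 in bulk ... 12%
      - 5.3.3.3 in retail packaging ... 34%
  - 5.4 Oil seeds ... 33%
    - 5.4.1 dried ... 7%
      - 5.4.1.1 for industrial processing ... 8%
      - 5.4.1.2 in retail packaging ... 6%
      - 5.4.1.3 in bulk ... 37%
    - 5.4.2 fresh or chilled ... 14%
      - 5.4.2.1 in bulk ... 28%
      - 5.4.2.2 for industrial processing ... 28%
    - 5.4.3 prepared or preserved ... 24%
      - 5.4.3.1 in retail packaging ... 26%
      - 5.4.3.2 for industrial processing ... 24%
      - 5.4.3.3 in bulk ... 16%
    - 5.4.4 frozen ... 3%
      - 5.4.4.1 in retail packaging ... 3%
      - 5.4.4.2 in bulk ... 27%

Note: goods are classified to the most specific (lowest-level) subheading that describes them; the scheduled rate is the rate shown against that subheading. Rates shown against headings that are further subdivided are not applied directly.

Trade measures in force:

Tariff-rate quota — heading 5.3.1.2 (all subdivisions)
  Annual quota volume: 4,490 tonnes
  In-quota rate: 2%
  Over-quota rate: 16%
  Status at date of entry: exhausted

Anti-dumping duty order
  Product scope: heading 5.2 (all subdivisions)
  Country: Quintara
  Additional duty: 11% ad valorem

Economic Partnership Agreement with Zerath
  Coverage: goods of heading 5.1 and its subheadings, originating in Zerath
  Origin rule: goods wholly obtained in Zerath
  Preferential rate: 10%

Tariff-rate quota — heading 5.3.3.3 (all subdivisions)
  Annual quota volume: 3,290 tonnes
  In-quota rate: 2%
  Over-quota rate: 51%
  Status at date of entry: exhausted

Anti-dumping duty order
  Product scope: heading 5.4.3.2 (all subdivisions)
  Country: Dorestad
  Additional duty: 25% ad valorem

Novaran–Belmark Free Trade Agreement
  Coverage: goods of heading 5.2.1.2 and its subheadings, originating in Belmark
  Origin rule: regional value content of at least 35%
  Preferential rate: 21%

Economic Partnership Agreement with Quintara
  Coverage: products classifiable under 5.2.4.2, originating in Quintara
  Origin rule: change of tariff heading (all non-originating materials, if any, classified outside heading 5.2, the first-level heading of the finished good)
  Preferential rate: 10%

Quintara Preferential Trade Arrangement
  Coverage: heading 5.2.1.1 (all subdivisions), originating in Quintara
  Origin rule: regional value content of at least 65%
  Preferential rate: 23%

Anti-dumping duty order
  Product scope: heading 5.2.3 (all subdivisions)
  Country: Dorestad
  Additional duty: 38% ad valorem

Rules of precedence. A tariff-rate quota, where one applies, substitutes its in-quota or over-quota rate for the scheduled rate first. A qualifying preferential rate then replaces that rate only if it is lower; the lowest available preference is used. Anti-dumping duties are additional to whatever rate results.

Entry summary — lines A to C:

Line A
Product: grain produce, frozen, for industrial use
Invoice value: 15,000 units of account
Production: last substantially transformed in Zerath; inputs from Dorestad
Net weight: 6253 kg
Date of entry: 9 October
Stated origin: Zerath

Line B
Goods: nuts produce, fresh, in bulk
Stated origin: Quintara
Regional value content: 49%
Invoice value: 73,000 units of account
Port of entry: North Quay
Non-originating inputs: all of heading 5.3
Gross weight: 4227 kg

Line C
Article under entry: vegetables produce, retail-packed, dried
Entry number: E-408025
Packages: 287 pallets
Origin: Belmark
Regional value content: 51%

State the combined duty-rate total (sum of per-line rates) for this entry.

110%

Line A: grain → 5.1; frozen → 5.1.1; for industrial use → 5.1.1.2. Scheduled 33%. Zerath agreement on 5.1: not wholly obtained. → 33%.
Line B: nuts → 5.2; fresh → 5.2.3; in bulk → 5.2.3.2. Scheduled 15%. Quintara agreement on 5.2.4.2: 5.2.3.2 not covered; Quintara agreement on 5.2.1.1: 5.2.3.2 not covered; anti-dumping (Quintara, 5.2): +11%; total 15% + 11% = 26%. → 26%.
Line C: vegetables → 5.3; dried → 5.3.3; retail-packed → 5.3.3.3. Scheduled 34%. quota on 5.3.3.3 exhausted → over-quota 51%; Belmark agreement on 5.2.1.2: 5.3.3.3 not covered. → 51%.
Sum: 33% + 26% + 51% = 110%.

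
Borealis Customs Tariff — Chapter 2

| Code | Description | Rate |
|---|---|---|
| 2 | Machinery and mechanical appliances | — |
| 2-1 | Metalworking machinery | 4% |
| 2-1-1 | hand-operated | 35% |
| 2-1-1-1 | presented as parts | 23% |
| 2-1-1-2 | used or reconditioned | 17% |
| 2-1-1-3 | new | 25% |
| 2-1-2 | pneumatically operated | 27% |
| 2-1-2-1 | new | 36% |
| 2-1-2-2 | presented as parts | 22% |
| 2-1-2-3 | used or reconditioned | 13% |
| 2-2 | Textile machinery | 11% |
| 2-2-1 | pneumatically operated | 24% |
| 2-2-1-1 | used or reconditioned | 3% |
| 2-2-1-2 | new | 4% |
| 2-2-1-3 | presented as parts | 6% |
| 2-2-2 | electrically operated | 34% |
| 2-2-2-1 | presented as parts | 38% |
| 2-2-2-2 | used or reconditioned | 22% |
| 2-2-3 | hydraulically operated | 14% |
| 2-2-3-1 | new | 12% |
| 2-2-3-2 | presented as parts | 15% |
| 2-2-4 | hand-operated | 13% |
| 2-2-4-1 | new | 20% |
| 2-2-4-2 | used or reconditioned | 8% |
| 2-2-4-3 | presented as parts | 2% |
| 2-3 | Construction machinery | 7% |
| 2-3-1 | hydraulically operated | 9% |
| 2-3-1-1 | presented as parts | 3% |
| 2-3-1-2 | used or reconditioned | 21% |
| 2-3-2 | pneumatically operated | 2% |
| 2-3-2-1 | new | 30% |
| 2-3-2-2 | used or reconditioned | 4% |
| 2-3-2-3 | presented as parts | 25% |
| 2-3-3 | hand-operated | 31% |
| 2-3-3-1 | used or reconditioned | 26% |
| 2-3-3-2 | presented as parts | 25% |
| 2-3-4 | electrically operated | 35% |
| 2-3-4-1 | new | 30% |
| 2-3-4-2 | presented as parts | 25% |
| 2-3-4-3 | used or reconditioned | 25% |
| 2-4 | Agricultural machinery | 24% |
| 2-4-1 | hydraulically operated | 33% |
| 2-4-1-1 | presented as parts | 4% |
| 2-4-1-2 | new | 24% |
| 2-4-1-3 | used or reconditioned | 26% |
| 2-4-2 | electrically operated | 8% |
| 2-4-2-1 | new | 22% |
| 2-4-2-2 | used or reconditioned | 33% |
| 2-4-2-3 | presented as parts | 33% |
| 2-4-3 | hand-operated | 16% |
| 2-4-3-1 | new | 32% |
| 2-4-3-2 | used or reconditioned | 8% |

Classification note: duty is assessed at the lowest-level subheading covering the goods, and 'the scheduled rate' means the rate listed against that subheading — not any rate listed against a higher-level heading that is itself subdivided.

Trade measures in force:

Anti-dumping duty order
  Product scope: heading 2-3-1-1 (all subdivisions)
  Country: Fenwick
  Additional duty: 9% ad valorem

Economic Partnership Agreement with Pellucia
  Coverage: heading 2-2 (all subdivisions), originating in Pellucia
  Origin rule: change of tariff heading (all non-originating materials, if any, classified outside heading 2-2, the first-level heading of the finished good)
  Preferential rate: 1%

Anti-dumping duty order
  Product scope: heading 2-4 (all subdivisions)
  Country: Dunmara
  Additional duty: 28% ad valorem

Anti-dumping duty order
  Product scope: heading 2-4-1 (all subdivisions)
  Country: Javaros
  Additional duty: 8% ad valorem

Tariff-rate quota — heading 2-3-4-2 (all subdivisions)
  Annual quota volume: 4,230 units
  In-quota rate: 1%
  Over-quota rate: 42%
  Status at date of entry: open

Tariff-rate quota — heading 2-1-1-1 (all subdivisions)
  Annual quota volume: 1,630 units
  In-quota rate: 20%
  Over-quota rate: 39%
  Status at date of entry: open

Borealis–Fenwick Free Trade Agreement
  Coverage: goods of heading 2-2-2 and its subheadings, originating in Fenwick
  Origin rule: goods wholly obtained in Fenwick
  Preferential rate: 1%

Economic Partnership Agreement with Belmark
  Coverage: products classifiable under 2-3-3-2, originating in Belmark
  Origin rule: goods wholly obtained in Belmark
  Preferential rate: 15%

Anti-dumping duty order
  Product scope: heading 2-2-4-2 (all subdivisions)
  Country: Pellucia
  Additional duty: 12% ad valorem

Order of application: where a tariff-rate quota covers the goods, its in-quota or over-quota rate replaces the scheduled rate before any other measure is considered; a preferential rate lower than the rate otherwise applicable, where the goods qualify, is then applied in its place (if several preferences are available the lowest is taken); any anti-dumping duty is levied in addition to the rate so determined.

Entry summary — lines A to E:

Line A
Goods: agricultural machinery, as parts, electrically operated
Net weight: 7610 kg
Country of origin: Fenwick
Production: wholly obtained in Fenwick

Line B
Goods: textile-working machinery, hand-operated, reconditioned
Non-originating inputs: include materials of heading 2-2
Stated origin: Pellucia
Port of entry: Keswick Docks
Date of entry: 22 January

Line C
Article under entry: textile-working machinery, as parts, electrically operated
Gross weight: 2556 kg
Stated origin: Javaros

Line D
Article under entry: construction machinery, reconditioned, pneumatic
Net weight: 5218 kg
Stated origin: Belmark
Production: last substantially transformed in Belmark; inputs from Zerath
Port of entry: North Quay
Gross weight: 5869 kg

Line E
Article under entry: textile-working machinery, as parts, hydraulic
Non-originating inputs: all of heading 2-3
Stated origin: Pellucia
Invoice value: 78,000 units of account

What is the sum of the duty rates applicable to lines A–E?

96%

Line A: agricultural → 2-4; electrically operated → 2-4-2; as parts → 2-4-2-3. Scheduled 33%. Fenwick agreement on 2-2-2: 2-4-2-3 not covered. → 33%.
Line B: textile-working → 2-2; hand-operated → 2-2-4; reconditioned → 2-2-4-2. Scheduled 8%. Pellucia agreement on 2-2: CTH not met; anti-dumping (Pellucia, 2-2-4-2): +12%; total 8% + 12% = 20%. → 20%.
Line C: textile-working → 2-2; electrically operated → 2-2-2; as parts → 2-2-2-1. Scheduled 38%. No special measure applies. → 38%.
Line D: construction → 2-3; pneumatic → 2-3-2; reconditioned → 2-3-2-2. Scheduled 4%. Belmark agreement on 2-3-3-2: 2-3-2-2 not covered. → 4%.
Line E: textile-working → 2-2; hydraulic → 2-2-3; as parts → 2-2-3-2. Scheduled 15%. Pellucia agreement on 2-2: CTH met → 1% available; preferential 1%. → 1%.
Sum: 33% + 20% + 38% + 4% + 1% = 96%.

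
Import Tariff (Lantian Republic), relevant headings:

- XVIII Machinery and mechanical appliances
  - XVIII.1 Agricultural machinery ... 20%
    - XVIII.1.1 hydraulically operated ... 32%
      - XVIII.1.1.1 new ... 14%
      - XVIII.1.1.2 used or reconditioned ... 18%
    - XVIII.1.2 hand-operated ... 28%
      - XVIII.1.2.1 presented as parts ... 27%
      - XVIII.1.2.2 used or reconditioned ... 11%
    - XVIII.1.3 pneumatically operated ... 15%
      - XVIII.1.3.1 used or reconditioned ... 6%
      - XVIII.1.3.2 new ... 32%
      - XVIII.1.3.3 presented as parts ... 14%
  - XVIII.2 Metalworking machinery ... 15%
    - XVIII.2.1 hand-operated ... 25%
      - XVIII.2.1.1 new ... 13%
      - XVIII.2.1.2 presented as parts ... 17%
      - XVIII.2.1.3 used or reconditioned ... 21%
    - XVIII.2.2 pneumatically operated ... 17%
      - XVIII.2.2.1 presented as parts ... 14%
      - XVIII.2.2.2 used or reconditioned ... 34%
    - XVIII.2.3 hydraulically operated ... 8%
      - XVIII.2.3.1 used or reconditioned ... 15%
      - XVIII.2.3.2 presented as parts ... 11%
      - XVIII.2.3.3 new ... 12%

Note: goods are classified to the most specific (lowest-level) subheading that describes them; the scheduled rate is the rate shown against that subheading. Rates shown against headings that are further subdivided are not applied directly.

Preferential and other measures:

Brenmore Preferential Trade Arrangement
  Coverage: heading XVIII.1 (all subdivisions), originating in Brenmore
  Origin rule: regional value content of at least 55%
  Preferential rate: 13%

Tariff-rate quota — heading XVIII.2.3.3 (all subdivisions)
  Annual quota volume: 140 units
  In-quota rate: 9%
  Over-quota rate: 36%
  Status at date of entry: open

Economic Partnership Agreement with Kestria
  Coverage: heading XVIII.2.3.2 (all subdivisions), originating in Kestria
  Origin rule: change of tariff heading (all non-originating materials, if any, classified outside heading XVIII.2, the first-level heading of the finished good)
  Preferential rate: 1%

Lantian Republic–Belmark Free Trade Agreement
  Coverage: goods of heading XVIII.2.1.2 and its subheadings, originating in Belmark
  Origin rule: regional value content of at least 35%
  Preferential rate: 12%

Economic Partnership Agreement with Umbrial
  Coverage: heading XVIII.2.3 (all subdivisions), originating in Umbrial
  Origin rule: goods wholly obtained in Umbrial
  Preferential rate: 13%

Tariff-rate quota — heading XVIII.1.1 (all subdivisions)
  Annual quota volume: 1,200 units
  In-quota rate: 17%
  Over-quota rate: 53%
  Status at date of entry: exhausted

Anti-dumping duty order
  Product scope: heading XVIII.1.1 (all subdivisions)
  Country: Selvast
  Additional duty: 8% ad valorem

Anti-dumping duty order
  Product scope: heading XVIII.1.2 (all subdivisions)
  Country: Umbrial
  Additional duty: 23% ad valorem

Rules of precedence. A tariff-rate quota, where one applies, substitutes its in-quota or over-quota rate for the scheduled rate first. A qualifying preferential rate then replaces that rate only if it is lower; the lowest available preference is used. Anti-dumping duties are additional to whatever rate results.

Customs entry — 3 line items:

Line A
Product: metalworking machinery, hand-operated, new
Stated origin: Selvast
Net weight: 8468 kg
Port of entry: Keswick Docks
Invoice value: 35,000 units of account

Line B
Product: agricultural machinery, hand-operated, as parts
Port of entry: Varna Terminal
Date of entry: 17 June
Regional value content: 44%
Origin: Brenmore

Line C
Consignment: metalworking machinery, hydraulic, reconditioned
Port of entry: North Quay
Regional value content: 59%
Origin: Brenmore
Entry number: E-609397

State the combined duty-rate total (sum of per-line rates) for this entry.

55%

Line A: metalworking → XVIII.2; hand-operated → XVIII.2.1; new → XVIII.2.1.1. Scheduled 13%. No special measure applies. → 13%.
Line B: agricultural → XVIII.1; hand-operated → XVIII.1.2; as parts → XVIII.1.2.1. Scheduled 27%. Brenmore agreement on XVIII.1: RVC < 55%. → 27%.
Line C: metalworking → XVIII.2; hydraulic → XVIII.2.3; reconditioned → XVIII.2.3.1. Scheduled 15%. Brenmore agreement on XVIII.1: XVIII.2.3.1 not covered. → 15%.
Sum: 13% + 27% + 15% = 55%.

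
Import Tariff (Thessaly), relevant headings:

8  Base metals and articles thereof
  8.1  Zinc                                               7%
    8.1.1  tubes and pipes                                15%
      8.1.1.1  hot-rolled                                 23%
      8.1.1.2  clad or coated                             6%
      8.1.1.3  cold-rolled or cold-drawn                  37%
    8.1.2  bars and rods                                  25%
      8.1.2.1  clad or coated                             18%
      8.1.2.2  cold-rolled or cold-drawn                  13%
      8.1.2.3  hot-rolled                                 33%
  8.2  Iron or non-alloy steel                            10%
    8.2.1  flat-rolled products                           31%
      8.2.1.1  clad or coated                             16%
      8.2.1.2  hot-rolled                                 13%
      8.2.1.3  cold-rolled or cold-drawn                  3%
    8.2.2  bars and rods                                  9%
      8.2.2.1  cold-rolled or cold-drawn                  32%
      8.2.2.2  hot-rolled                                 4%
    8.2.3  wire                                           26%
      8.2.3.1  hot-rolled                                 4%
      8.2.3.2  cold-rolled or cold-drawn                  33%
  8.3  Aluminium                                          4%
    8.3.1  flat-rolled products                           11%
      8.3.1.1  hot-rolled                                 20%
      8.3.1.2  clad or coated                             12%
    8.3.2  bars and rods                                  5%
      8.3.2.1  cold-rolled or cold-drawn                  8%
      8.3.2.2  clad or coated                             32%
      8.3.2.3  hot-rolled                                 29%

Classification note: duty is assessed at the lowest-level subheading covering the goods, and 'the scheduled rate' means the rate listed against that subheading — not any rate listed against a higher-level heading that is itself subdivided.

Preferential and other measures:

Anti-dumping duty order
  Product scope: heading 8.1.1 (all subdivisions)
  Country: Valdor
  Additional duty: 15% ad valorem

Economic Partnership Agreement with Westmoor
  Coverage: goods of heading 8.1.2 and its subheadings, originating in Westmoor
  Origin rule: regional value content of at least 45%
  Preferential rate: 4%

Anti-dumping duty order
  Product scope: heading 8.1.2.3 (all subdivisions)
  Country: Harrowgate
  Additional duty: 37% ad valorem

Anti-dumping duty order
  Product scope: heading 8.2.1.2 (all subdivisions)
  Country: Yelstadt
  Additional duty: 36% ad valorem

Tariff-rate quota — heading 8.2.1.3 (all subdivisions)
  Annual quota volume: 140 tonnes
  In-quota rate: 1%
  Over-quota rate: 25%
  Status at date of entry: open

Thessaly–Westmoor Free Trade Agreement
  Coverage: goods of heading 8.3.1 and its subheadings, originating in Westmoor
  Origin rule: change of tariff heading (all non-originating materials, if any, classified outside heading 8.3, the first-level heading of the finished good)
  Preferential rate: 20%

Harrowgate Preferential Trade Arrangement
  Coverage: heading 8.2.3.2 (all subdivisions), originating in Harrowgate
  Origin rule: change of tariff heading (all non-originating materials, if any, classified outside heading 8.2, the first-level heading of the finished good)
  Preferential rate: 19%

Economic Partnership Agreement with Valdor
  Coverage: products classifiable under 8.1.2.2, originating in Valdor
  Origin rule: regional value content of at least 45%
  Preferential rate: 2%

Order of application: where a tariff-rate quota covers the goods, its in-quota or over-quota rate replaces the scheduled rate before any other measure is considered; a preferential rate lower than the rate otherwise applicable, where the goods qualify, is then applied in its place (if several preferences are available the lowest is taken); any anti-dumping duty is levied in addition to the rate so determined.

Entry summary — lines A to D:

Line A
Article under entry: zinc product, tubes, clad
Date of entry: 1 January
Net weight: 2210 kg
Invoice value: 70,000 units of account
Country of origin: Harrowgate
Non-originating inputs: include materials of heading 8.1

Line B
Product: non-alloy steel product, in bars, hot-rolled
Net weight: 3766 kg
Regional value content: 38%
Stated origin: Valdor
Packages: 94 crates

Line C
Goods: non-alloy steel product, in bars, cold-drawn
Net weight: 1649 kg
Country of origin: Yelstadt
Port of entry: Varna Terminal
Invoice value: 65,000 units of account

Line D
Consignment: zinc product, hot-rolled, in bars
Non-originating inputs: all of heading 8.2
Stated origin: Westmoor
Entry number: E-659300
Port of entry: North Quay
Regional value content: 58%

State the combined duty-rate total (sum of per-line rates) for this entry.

46%

Line A: zinc → 8.1; tubes → 8.1.1; clad → 8.1.1.2. Scheduled 6%. Harrowgate agreement on 8.2.3.2: 8.1.1.2 not covered. → 6%.
Line B: non-alloy steel → 8.2; in bars → 8.2.2; hot-rolled → 8.2.2.2. Scheduled 4%. Valdor agreement on 8.1.2.2: 8.2.2.2 not covered. → 4%.
Line C: non-alloy steel → 8.2; in bars → 8.2.2; cold-drawn → 8.2.2.1. Scheduled 32%. No special measure applies. → 32%.
Line D: zinc → 8.1; in bars → 8.1.2; hot-rolled → 8.1.2.3. Scheduled 33%. Westmoor agreement on 8.1.2: RVC ≥ 45% → 4% available; Westmoor agreement on 8.3.1: 8.1.2.3 not covered; preferential 4%. → 4%.
Sum: 6% + 4% + 32% + 4% = 46%.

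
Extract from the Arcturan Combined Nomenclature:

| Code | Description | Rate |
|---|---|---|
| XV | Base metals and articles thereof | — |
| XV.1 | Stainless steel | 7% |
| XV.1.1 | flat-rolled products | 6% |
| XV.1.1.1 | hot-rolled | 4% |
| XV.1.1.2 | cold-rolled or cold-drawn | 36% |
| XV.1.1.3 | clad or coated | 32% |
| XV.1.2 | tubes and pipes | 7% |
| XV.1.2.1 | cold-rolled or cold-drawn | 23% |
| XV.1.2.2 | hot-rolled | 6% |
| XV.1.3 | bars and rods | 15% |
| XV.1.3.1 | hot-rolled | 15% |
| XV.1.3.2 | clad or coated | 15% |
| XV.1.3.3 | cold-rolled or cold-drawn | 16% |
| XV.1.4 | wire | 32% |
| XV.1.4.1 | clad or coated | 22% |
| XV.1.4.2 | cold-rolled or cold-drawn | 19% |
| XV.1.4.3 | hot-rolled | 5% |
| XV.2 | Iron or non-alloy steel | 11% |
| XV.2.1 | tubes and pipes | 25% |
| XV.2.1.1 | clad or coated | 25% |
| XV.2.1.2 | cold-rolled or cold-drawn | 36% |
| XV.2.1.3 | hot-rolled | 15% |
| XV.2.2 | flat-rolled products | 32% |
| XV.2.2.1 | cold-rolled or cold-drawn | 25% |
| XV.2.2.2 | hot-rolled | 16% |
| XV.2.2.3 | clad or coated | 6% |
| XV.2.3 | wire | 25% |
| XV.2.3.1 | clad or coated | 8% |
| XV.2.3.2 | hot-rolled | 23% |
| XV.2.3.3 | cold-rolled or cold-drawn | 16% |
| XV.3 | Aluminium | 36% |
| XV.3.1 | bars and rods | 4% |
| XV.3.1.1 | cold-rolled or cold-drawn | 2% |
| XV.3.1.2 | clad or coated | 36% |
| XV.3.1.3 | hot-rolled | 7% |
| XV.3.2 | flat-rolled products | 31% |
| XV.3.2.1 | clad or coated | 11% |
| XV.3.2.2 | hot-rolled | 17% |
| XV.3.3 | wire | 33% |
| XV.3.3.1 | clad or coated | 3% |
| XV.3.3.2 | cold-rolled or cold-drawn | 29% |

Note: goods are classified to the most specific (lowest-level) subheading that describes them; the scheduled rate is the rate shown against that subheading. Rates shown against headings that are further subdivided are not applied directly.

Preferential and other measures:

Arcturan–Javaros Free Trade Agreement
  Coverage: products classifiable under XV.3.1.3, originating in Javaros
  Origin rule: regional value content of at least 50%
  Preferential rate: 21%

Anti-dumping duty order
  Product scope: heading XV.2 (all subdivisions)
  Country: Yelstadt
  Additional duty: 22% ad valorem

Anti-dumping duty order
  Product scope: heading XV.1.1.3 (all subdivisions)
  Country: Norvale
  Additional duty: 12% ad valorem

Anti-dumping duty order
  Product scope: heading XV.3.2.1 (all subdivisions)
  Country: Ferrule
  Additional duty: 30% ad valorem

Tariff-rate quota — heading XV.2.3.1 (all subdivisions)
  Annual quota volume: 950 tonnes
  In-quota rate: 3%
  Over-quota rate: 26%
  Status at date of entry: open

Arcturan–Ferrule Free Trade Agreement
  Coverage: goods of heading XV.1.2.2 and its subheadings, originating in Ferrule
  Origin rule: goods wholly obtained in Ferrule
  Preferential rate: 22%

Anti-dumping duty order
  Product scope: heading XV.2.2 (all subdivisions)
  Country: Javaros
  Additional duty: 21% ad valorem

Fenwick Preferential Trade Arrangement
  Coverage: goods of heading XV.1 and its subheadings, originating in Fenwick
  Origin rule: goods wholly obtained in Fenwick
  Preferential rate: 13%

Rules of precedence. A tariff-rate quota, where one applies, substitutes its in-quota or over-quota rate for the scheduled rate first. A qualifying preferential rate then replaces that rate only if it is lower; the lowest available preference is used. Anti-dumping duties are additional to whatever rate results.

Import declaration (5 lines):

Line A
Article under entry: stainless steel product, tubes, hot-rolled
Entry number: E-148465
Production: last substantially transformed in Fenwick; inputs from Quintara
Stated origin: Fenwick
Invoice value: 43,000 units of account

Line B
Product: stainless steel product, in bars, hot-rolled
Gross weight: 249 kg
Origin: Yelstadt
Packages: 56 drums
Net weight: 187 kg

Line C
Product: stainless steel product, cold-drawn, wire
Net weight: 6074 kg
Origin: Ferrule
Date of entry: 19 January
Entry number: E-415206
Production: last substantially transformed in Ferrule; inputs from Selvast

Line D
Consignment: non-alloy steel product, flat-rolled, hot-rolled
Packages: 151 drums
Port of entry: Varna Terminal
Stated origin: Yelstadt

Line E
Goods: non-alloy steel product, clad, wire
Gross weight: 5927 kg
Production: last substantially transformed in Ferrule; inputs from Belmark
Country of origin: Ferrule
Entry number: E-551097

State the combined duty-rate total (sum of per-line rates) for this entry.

81%

Line A: stainless steel → XV.1; tubes → XV.1.2; hot-rolled → XV.1.2.2. Scheduled 6%. Fenwick agreement on XV.1: not wholly obtained. → 6%.
Line B: stainless steel → XV.1; in bars → XV.1.3; hot-rolled → XV.1.3.1. Scheduled 15%. No special measure applies. → 15%.
Line C: stainless steel → XV.1; wire → XV.1.4; cold-drawn → XV.1.4.2. Scheduled 19%. Ferrule agreement on XV.1.2.2: XV.1.4.2 not covered. → 19%.
Line D: non-alloy steel → XV.2; flat-rolled → XV.2.2; hot-rolled → XV.2.2.2. Scheduled 16%. anti-dumping (Yelstadt, XV.2): +22%; total 16% + 22% = 38%. → 38%.
Line E: non-alloy steel → XV.2; wire → XV.2.3; clad → XV.2.3.1. Scheduled 8%. quota on XV.2.3.1 open → in-quota 3%; Ferrule agreement on XV.1.2.2: XV.2.3.1 not covered. → 3%.
Sum: 6% + 15% + 19% + 38% + 3% = 81%.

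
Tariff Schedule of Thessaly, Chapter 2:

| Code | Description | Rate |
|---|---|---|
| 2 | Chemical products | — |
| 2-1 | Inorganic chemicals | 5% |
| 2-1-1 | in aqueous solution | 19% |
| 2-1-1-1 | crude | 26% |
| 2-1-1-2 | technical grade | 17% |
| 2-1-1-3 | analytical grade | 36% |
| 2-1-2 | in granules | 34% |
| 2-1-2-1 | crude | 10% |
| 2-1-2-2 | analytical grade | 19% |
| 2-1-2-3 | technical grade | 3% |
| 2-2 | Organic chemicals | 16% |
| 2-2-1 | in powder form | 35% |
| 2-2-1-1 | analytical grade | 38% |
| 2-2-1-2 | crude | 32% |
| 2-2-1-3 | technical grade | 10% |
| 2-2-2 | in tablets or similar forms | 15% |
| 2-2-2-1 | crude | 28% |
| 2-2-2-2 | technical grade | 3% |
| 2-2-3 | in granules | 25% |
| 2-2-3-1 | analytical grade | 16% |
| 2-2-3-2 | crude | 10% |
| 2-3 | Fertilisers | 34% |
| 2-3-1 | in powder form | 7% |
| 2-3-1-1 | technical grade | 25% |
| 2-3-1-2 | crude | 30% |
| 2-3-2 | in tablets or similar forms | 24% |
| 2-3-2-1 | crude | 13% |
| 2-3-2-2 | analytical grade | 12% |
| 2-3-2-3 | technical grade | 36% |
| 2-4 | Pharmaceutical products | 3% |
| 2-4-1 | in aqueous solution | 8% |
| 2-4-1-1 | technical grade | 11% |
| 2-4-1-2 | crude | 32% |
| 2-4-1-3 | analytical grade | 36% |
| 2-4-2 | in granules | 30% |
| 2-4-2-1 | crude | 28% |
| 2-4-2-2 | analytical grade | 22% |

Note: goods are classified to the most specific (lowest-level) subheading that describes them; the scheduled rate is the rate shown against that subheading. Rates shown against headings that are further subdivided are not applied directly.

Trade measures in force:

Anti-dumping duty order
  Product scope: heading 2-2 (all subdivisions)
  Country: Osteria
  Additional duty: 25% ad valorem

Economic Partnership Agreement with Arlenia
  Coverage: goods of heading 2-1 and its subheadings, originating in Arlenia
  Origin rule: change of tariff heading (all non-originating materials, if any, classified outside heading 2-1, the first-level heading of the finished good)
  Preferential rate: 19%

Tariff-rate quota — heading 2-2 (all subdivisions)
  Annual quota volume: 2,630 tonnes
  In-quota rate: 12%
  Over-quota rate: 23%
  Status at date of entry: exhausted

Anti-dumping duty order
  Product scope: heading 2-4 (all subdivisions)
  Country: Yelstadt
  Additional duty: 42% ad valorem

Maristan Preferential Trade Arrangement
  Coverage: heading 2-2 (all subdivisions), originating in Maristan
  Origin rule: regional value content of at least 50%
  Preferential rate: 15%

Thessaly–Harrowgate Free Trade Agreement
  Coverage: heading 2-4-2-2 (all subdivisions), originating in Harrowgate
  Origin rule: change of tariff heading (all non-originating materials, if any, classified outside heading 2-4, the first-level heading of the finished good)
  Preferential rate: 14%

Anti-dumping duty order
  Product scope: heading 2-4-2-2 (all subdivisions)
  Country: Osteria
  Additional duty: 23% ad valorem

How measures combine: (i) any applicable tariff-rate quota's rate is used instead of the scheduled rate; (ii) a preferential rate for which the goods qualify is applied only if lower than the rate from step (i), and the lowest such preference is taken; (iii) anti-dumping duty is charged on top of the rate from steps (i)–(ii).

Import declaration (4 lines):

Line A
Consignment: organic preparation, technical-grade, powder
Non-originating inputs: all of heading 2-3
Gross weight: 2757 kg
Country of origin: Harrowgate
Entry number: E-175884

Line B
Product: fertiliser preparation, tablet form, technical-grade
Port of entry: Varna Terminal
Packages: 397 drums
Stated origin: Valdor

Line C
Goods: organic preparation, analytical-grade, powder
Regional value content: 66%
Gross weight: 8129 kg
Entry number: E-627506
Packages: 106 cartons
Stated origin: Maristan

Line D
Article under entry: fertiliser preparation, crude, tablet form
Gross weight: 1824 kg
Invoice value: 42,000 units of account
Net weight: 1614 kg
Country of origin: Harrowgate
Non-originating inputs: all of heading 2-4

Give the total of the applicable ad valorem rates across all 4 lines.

87%

Line A: organic → 2-2; powder → 2-2-1; technical-grade → 2-2-1-3. Scheduled 10%. quota on 2-2 exhausted → over-quota 23%; Harrowgate agreement on 2-4-2-2: 2-2-1-3 not covered. → 23%.
Line B: fertiliser → 2-3; tablet form → 2-3-2; technical-grade → 2-3-2-3. Scheduled 36%. No special measure applies. → 36%.
Line C: organic → 2-2; powder → 2-2-1; analytical-grade → 2-2-1-1. Scheduled 38%. quota on 2-2 exhausted → over-quota 23%; Maristan agreement on 2-2: RVC ≥ 50% → 15% available; preferential 15%. → 15%.
Line D: fertiliser → 2-3; tablet form → 2-3-2; crude → 2-3-2-1. Scheduled 13%. Harrowgate agreement on 2-4-2-2: 2-3-2-1 not covered. → 13%.
Sum: 23% + 36% + 15% + 13% = 87%.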